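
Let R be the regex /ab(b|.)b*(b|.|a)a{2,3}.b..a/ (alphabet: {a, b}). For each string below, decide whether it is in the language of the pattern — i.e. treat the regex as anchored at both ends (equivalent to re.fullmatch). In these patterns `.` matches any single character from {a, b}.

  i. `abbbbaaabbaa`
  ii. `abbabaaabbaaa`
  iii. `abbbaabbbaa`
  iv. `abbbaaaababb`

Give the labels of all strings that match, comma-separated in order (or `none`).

i → match
ii → no match
iii → match
iv → no match — must end with `a`

i, iii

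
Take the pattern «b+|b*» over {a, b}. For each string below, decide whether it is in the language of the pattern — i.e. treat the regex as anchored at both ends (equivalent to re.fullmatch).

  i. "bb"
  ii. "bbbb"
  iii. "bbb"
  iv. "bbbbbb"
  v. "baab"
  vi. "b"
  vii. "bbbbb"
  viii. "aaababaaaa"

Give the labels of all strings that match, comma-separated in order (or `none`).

i, ii, iii, iv, vi, vii

i → match
ii → match
iii → match
iv → match
v → no match
vi → match
vii → match
viii → no match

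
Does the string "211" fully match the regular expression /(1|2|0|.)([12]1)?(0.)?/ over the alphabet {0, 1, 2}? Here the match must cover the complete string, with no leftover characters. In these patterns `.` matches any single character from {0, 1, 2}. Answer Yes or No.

Yes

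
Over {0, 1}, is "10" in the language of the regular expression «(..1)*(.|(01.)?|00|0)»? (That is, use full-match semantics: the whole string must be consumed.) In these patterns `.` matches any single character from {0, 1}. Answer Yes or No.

No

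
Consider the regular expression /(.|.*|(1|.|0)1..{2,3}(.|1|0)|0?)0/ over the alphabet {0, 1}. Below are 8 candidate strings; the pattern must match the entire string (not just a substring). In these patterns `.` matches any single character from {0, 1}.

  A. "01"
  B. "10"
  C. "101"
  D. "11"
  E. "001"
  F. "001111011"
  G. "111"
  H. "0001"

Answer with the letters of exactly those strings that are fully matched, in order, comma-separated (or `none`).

A → no match — must end with "0"
B → match
C → no match — must end with "0"
D → no match — must end with "0"
E → no match — must end with "0"
F → no match — must end with "0"
G → no match — must end with "0"
H → no match — must end with "0"

B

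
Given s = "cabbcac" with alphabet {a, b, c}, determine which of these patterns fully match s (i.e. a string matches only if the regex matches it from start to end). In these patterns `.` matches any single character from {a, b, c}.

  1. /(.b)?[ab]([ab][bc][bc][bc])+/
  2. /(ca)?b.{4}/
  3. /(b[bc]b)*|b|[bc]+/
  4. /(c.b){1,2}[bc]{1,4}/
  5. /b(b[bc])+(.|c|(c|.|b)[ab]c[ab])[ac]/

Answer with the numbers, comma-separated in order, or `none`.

2

1 → no match
2 → match
3 → no match
4 → no match
5 → no match — must start with "bb"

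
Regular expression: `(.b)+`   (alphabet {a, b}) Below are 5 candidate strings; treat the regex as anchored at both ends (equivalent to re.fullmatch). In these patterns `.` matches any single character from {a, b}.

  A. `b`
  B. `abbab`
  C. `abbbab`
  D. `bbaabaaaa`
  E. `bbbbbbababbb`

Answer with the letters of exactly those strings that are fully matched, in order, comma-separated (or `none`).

A. `b` → no match
B. `abbab` → no match
C. `abbbab` → match
D. `bbaabaaaa` → no match — must end with `b`
E. `bbbbbbababbb` → match

C, E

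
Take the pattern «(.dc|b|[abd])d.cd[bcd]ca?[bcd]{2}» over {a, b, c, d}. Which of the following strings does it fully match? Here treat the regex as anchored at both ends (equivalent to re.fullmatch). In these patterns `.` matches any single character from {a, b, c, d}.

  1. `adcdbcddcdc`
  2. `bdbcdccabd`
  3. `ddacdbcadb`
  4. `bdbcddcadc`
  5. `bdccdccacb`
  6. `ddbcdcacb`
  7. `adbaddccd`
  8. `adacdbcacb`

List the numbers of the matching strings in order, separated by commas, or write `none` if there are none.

1 → match
2 → match
3 → match
4 → match
5 → match
6 → no match
7 → no match
8 → match

1, 2, 3, 4, 5, 8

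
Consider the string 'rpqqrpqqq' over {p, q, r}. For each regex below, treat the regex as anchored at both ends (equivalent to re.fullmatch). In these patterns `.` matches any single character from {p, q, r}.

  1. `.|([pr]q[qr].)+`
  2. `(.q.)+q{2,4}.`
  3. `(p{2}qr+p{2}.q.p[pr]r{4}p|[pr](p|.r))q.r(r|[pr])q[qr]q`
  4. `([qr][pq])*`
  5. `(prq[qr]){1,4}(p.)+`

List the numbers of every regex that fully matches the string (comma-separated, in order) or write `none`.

3

1 → no match
2 → no match
3 → match
4 → no match
5 → no match — must start with 'prq'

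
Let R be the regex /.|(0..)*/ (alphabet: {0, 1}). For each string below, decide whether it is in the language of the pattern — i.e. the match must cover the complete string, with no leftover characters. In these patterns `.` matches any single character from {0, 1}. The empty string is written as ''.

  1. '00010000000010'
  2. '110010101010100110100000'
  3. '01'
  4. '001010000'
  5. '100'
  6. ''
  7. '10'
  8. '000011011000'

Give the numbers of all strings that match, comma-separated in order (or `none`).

1 → no match
2 → no match
3 → no match
4 → match
5 → no match
6 → match
7 → no match
8 → match

4, 6, 8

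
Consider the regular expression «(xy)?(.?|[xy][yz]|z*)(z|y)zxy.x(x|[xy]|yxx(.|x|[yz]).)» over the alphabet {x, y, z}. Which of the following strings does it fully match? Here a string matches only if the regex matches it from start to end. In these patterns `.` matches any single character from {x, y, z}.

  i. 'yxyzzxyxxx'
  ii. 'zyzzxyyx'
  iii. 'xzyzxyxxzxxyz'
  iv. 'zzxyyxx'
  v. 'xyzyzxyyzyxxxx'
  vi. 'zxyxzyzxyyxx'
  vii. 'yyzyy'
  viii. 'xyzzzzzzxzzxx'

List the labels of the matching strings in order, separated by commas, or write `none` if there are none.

i → no match
ii → no match
iii → no match
iv → match
v → no match
vi → no match
vii → no match
viii → no match

iv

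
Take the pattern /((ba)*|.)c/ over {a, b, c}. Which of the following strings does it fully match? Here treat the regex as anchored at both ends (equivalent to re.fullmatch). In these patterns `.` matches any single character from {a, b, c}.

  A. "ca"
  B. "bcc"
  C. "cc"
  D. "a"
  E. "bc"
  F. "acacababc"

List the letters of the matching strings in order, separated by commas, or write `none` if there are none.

C, E

A. "ca" → no match — must end with "c"
B. "bcc" → no match
C. "cc" → match
D. "a" → no match — must end with "c"
E. "bc" → match
F. "acacababc" → no match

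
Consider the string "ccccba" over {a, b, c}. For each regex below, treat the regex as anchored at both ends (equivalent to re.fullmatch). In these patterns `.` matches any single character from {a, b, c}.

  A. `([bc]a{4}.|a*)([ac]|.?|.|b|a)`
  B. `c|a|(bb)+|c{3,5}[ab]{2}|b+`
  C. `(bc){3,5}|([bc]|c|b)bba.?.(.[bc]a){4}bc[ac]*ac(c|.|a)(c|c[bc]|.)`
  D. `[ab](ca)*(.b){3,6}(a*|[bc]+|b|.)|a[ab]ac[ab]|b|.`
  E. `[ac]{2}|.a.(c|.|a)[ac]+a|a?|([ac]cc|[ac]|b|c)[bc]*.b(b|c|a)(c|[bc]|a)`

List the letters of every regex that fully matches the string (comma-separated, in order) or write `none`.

B

A → no match
B → match
C → no match
D → no match
E → no match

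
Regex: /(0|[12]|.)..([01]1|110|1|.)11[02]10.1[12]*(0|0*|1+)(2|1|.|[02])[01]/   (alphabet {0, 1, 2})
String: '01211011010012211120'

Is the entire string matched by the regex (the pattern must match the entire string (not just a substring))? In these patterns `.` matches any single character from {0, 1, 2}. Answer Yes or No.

Yes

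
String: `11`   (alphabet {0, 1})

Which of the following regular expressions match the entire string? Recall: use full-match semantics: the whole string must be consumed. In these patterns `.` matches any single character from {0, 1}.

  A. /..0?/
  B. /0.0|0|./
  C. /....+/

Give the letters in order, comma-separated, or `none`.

A

A → match
B → no match
C → no match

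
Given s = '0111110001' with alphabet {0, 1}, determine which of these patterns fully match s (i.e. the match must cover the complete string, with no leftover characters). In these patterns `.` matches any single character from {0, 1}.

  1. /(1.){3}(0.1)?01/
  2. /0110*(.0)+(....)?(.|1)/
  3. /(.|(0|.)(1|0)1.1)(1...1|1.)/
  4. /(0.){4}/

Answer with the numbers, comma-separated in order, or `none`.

3

1 → no match — must start with '1'
2 → no match
3 → match
4 → no match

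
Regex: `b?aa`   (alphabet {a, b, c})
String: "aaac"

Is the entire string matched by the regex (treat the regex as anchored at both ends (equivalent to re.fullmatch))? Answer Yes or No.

No

Every match must end with "aa", but "aaac" does not.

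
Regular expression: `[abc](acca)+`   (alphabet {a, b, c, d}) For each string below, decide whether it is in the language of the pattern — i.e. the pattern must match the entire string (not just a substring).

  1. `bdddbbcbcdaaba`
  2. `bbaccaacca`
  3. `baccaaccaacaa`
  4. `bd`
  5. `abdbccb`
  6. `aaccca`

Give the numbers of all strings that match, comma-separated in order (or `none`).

1 → no match — must end with `acca`
2. `bbaccaacca` → no match
3 → no match — must end with `acca`
4. `bd` → no match — must end with `acca`
5. `abdbccb` → no match — must end with `acca`
6. `aaccca` → no match — must end with `acca`

none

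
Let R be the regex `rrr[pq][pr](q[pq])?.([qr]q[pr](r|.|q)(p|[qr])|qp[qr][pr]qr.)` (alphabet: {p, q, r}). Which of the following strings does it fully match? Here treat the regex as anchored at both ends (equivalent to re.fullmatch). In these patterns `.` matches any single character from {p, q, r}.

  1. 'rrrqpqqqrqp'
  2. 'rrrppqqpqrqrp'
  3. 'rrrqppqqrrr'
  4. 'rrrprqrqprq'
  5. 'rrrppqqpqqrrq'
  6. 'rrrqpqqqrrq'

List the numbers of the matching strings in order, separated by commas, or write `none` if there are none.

1 → match
2 → match
3 → match
4 → match
5 → match
6 → match

1, 2, 3, 4, 5, 6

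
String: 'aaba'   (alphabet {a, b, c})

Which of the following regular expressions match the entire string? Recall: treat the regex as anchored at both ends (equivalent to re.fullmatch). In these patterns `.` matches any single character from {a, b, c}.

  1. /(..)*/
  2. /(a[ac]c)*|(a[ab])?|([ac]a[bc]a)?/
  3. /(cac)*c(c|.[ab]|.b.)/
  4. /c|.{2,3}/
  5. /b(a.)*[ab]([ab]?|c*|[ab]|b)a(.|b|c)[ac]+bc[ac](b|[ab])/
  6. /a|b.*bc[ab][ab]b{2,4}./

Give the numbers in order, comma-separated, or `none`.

1 → match
2 → match
3 → no match
4 → no match
5 → no match — must start with 'b'
6 → no match

1, 2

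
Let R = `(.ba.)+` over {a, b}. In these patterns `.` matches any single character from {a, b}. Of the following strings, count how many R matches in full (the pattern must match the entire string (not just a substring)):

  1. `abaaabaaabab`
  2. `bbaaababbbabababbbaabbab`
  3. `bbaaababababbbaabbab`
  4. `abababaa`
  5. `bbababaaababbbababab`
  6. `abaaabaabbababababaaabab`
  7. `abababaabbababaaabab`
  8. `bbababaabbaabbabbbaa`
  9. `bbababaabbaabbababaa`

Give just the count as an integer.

1. `abaaabaaabab` → match
2 → match
3 → match
4. `abababaa` → match
5 → match
6 → match
7 → match
8 → match
9 → match
Total matched: 9

9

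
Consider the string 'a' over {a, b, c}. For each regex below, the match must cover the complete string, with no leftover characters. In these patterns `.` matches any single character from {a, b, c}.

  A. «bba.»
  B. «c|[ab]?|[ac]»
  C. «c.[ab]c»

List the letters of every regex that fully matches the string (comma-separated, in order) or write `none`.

A → no match — must start with 'bba'
B → match
C → no match — must start with 'c'

B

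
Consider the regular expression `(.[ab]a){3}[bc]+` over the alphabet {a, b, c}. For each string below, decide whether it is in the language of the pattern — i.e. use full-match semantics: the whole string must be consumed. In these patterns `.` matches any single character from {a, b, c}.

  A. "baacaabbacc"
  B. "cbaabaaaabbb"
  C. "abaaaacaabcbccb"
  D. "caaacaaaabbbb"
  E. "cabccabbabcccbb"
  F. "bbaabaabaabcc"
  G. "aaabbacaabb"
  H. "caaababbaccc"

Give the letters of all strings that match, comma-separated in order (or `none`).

A → match
B → match
C → match
D → no match
E → no match
F → no match
G → match
H → match

A, B, C, G, H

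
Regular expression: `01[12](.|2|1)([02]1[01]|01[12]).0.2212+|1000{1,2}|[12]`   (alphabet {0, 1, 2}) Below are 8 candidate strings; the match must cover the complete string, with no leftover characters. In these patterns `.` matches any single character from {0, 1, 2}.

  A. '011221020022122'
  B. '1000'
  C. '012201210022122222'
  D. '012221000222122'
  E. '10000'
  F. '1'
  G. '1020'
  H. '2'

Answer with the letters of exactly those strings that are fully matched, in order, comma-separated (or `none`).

A → match
B → match
C → match
D → match
E → match
F → match
G → no match
H → match

A, B, C, D, E, F, H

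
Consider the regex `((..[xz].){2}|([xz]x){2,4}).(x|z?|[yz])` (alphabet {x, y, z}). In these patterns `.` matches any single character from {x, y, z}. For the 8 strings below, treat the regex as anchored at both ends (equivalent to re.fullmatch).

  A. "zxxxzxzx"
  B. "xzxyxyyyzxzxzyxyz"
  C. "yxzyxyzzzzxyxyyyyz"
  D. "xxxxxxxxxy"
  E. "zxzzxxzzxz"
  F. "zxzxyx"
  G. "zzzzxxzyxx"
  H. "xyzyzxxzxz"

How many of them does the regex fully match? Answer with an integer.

A. "zxxxzxzx" → match
B → no match
C → no match
D. "xxxxxxxxxy" → match
E. "zxzzxxzzxz" → match
F. "zxzxyx" → match
G. "zzzzxxzyxx" → match
H. "xyzyzxxzxz" → match
Total matched: 6

6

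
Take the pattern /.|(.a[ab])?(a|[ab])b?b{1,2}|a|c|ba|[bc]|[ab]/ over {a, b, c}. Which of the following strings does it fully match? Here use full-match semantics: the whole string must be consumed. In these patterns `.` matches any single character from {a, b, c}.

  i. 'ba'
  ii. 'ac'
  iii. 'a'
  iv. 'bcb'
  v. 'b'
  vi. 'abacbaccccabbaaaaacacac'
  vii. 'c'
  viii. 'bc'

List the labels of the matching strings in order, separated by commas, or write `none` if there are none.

i → match
ii → no match
iii → match
iv → no match
v → match
vi → no match
vii → match
viii → no match

i, iii, v, vii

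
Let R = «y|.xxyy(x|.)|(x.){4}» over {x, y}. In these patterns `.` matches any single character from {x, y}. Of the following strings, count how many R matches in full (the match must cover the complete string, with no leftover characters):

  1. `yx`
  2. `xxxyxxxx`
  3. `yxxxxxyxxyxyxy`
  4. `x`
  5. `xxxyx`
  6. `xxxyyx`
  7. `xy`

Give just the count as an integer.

1 → no match
2 → match
3 → no match
4 → no match
5 → no match
6 → match
7 → no match
Total matched: 2

2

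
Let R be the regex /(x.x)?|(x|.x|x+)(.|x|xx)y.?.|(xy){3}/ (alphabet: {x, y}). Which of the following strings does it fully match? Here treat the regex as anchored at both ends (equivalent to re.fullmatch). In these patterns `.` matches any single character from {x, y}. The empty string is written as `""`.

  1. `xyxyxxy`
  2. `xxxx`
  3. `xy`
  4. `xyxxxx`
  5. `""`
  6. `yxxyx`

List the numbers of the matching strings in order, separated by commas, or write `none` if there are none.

1 → no match
2 → no match
3 → no match
4 → no match
5 → match
6 → match

5, 6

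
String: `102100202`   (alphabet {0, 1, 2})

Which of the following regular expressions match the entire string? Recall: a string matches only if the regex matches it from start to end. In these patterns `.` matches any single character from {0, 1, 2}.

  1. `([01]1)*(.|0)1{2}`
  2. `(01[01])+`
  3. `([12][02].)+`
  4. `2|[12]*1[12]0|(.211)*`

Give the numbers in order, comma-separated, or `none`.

1 → no match — must end with `1`
2 → no match — must start with `01`
3 → match
4 → no match

3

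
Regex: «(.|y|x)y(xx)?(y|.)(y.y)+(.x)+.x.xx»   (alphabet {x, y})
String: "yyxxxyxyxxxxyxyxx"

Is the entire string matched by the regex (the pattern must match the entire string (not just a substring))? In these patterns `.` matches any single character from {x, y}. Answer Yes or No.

Yes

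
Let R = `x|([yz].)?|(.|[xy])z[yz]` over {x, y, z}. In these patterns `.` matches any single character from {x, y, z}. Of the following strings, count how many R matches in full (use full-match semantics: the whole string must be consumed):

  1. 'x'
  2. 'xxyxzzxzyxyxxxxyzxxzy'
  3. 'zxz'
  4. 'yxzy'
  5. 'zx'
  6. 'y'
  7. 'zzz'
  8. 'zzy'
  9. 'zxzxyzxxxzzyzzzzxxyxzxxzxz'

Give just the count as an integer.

1 → match
2 → no match
3 → no match
4 → no match
5 → match
6 → no match
7 → match
8 → match
9 → no match
Total matched: 4

4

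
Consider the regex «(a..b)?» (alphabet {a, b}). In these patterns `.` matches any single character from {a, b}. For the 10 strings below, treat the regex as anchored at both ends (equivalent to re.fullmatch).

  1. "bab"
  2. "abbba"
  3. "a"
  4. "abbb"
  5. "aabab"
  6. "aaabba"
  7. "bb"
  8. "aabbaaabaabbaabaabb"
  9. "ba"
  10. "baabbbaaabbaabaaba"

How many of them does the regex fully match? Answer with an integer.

1

1 → no match
2 → no match
3 → no match
4 → match
5 → no match
6 → no match
7 → no match
8 → no match
9 → no match
10 → no match
Total matched: 1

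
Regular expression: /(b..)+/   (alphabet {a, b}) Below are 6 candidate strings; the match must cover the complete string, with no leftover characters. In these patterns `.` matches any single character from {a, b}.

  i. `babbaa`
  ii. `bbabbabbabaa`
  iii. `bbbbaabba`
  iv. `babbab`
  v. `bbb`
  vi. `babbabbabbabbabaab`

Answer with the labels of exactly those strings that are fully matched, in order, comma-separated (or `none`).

i, ii, iii, iv, v

i → match
ii → match
iii → match
iv → match
v → match
vi → no match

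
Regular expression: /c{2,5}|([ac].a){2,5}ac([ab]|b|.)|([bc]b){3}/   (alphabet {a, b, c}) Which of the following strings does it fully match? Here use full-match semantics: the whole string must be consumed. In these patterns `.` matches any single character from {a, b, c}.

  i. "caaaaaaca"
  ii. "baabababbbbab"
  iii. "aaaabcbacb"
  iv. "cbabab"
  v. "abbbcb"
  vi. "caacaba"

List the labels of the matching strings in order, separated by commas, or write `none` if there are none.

i → match
ii → no match
iii → no match
iv → no match
v → no match
vi → no match

i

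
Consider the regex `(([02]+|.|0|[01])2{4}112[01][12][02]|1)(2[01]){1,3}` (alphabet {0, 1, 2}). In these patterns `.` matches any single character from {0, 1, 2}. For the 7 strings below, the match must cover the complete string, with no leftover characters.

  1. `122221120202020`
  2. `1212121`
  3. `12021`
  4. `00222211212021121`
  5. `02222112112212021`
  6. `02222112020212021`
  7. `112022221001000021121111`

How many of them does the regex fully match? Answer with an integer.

5

1 → match
2 → match
3 → match
4 → no match
5 → match
6 → match
7 → no match
Total matched: 5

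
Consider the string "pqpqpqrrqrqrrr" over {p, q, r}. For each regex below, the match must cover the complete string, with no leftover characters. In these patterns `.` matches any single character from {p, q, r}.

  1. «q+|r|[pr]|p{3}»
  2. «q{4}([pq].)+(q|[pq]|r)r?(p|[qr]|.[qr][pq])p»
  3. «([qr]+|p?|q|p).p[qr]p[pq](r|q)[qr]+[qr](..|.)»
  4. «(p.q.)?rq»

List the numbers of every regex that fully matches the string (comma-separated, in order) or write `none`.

3

1 → no match
2 → no match — must start with "q"
3 → match
4 → no match — must end with "rq"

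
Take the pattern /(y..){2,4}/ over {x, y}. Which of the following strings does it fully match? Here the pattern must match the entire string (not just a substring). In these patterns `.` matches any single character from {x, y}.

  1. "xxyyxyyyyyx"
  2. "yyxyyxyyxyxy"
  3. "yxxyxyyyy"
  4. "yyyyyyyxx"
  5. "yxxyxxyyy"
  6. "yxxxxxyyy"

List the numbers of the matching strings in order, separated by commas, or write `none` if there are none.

1 → no match — must start with "y"
2 → match
3 → match
4 → match
5 → match
6 → no match

2, 3, 4, 5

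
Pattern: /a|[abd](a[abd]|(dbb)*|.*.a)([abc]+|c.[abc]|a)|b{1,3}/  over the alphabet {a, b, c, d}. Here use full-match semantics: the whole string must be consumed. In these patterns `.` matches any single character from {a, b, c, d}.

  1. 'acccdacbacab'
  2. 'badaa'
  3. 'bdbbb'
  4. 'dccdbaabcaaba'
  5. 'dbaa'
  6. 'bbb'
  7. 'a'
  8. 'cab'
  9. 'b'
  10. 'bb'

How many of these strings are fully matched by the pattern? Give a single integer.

1 → match
2 → match
3 → match
4 → match
5 → match
6 → match
7 → match
8 → no match
9 → match
10 → match
Total matched: 9

9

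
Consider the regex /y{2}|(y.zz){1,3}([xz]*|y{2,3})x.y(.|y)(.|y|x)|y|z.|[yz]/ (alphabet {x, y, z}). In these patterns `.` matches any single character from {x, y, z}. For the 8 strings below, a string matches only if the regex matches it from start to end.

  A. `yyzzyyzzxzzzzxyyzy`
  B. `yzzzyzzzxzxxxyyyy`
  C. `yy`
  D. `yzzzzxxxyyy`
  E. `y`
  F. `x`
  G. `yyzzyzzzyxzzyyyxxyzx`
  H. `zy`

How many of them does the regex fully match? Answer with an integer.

A → match
B → match
C → match
D → match
E → match
F → no match
G → match
H → match
Total matched: 7

7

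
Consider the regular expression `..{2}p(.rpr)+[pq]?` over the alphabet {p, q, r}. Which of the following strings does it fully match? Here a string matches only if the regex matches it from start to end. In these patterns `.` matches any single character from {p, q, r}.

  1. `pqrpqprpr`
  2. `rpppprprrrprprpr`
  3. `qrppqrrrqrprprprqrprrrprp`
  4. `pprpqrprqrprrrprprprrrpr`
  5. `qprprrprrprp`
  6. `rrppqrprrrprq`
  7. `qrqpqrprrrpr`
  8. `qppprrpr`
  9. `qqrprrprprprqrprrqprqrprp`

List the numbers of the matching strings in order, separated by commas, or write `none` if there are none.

2, 4, 6, 7, 8

1 → no match
2 → match
3 → no match
4 → match
5 → no match
6 → match
7 → match
8 → match
9 → no match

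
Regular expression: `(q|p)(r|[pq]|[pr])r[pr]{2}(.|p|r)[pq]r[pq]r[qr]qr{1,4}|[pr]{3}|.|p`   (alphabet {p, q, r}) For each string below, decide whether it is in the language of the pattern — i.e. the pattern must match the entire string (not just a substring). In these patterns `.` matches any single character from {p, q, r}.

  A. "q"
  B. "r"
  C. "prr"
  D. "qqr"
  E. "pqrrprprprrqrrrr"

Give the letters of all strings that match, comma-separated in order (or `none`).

A → match
B → match
C → match
D → no match
E → match

A, B, C, E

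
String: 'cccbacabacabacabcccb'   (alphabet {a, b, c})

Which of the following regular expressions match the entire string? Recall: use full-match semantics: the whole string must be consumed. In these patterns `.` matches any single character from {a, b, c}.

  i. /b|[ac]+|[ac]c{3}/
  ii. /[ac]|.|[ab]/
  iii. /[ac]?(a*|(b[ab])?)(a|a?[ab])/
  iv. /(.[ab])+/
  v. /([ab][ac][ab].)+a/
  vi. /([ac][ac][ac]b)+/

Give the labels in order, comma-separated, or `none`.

i → no match
ii → no match
iii → no match
iv → no match
v → no match — must end with 'a'
vi → match

vi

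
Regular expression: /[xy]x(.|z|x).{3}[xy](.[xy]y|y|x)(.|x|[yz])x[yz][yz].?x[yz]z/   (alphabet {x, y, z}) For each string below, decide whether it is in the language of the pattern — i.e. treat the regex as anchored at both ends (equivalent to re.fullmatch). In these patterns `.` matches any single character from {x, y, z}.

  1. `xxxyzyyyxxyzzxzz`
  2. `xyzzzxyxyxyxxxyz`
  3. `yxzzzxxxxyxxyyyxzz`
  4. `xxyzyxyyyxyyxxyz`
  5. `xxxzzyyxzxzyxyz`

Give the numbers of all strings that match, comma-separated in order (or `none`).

1 → match
2 → no match
3 → match
4 → match
5 → match

1, 3, 4, 5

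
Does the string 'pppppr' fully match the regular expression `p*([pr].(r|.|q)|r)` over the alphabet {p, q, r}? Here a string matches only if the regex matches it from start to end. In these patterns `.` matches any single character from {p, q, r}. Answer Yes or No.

Yes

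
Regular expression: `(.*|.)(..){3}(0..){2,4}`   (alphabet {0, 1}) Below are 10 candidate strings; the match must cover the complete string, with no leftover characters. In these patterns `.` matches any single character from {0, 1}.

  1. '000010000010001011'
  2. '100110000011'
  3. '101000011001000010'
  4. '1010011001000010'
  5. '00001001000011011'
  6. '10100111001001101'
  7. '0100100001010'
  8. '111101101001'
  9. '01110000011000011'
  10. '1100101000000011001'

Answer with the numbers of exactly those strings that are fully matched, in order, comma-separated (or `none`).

1 → match
2 → match
3 → match
4 → match
5 → match
6 → no match
7 → match
8 → no match
9 → match
10 → match

1, 2, 3, 4, 5, 7, 9, 10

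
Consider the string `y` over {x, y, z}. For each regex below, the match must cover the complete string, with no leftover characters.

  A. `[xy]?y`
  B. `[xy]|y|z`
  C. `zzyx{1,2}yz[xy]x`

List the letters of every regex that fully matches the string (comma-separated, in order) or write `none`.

A, B

A → match
B → match
C → no match — must start with `zzyx`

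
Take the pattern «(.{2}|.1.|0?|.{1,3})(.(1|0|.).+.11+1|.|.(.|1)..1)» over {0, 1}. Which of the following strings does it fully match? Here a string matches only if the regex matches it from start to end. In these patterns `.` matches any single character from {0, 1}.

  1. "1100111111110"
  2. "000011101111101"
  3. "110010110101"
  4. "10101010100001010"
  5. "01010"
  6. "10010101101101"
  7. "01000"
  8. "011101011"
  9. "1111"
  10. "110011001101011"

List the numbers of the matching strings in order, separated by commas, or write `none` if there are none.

9

1 → no match
2 → no match
3 → no match
4 → no match
5 → no match
6 → no match
7 → no match
8 → no match
9 → match
10 → no match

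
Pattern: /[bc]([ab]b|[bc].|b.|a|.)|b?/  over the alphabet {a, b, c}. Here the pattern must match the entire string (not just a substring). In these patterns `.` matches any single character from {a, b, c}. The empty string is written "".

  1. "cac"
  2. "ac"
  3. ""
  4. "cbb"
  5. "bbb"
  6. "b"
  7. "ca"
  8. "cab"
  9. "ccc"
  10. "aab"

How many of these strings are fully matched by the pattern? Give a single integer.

1 → no match
2 → no match
3 → match
4 → match
5 → match
6 → match
7 → match
8 → match
9 → match
10 → no match
Total matched: 7

7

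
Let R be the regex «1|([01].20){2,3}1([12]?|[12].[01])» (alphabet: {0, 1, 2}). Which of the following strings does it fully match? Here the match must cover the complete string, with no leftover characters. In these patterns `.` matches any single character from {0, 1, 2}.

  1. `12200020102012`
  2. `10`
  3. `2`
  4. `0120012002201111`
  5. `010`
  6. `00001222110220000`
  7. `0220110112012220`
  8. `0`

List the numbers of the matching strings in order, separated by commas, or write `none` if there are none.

1, 4

1 → match
2 → no match
3 → no match
4 → match
5 → no match
6 → no match
7 → no match
8 → no match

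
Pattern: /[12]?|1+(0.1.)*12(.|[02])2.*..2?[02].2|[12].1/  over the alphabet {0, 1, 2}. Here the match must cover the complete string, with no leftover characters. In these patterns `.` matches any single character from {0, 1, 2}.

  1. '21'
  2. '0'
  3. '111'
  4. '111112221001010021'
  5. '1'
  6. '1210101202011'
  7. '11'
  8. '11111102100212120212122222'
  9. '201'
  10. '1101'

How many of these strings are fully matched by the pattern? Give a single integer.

4

1 → no match
2 → no match
3 → match
4 → no match
5 → match
6 → no match
7 → no match
8 → match
9 → match
10 → no match
Total matched: 4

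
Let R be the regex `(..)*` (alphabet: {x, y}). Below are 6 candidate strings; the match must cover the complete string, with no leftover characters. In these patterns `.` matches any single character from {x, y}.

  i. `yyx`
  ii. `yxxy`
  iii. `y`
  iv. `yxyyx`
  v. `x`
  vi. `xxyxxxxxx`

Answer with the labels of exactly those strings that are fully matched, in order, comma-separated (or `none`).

ii

i → no match
ii → match
iii → no match
iv → no match
v → no match
vi → no match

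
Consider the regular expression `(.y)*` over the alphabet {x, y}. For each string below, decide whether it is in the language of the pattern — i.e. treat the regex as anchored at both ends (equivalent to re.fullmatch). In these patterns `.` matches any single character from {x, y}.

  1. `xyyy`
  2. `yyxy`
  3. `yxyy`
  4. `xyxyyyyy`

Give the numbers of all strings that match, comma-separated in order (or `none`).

1, 2, 4

1 → match
2 → match
3 → no match
4 → match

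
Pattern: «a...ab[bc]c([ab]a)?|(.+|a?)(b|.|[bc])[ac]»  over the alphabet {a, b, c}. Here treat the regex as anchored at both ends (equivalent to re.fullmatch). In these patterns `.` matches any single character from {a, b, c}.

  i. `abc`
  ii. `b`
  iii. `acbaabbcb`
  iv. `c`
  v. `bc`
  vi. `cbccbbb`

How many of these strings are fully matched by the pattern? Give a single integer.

i. `abc` → match
ii. `b` → no match
iii. `acbaabbcb` → no match
iv. `c` → no match
v. `bc` → match
vi. `cbccbbb` → no match
Total matched: 2

2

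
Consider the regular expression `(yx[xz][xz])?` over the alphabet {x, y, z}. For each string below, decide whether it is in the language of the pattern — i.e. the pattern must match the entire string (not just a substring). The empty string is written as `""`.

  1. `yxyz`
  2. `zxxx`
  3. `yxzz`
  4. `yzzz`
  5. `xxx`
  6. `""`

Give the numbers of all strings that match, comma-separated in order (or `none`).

3, 6

1 → no match
2 → no match
3 → match
4 → no match
5 → no match
6 → match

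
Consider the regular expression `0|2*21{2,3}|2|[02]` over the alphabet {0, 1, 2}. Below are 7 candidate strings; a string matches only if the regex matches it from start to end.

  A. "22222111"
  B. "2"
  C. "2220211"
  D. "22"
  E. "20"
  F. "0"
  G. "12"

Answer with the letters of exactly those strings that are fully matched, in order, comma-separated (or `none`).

A, B, F

A → match
B → match
C → no match
D → no match
E → no match
F → match
G → no match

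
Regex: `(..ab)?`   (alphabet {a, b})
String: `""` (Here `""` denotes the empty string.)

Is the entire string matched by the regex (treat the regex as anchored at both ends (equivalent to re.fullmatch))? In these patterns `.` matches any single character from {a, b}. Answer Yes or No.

Yes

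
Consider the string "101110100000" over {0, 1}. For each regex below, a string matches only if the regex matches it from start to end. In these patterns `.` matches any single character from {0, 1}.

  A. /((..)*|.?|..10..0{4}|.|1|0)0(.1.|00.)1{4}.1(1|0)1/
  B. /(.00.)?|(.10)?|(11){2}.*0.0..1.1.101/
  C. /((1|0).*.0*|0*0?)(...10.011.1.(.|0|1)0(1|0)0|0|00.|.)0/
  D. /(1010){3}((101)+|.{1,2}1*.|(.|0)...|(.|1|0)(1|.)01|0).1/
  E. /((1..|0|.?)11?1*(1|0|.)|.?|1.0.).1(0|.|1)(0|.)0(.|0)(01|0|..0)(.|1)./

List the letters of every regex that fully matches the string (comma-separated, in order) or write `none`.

A → no match — must end with "1"
B → no match
C → match
D → no match — must start with "1010"
E → match

C, E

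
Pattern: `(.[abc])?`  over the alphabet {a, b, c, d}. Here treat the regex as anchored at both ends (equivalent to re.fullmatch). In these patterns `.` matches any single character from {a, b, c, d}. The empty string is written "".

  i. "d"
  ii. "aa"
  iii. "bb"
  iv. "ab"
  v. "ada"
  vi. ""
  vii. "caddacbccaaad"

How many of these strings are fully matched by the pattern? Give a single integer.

i → no match
ii → match
iii → match
iv → match
v → no match
vi → match
vii → no match
Total matched: 4

4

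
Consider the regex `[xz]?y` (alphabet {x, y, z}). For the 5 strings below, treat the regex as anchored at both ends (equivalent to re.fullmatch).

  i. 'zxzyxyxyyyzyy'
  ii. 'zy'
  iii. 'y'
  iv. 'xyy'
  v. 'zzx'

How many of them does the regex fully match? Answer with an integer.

2

i → no match
ii. 'zy' → match
iii. 'y' → match
iv. 'xyy' → no match
v. 'zzx' → no match — must end with 'y'
Total matched: 2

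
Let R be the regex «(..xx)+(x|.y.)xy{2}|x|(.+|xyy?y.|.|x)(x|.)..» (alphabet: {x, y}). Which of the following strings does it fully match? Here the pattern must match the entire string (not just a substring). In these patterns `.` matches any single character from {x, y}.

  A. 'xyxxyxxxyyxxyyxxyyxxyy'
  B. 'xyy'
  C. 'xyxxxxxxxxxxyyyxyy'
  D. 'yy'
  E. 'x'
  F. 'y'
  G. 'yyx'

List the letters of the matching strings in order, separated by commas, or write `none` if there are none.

A, C, E

A → match
B → no match
C → match
D → no match
E → match
F → no match
G → no match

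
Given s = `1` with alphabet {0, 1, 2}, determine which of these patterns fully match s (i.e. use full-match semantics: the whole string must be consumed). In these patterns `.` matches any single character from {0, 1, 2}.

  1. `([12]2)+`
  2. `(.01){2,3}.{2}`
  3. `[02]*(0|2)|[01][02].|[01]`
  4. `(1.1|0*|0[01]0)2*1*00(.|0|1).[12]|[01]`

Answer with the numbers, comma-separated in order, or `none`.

1 → no match — must end with `2`
2 → no match
3 → match
4 → match

3, 4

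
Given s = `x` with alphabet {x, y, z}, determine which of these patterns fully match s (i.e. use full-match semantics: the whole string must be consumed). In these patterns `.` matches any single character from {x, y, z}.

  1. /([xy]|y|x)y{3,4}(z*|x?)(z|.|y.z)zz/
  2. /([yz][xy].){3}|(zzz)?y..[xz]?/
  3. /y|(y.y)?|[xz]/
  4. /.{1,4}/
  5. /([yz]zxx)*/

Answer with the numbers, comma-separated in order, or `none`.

1 → no match — must end with `zz`
2 → no match
3 → match
4 → match
5 → no match

3, 4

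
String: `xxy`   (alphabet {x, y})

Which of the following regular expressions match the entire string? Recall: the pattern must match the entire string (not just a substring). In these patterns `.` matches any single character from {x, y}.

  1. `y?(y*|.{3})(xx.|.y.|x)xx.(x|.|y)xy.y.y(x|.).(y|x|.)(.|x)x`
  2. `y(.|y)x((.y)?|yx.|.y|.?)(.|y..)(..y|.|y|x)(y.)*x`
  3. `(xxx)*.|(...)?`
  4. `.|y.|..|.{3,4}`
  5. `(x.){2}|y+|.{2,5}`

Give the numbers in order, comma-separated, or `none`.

3, 4, 5

1 → no match — must end with `x`
2 → no match — must start with `y`
3 → match
4 → match
5 → match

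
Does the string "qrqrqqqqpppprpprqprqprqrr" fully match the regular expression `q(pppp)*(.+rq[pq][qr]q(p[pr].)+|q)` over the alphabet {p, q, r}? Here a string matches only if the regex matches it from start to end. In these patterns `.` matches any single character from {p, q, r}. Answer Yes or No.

No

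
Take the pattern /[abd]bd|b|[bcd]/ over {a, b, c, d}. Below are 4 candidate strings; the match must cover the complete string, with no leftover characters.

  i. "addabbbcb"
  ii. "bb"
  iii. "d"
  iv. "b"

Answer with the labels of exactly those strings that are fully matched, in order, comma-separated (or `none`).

iii, iv

i → no match
ii → no match
iii → match
iv → match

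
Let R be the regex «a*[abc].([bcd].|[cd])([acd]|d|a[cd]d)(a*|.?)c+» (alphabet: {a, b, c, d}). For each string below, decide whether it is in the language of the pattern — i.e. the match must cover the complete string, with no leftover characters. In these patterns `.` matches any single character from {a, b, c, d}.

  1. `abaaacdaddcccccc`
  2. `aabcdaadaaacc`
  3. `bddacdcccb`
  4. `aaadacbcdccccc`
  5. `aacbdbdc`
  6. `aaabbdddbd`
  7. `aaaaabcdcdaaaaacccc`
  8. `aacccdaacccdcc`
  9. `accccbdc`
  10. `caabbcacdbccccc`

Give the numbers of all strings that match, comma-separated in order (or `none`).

1 → no match
2 → no match
3. `bddacdcccb` → no match — must end with `c`
4 → no match
5. `aacbdbdc` → match
6. `aaabbdddbd` → no match — must end with `c`
7 → match
8 → no match
9. `accccbdc` → no match
10 → no match

5, 7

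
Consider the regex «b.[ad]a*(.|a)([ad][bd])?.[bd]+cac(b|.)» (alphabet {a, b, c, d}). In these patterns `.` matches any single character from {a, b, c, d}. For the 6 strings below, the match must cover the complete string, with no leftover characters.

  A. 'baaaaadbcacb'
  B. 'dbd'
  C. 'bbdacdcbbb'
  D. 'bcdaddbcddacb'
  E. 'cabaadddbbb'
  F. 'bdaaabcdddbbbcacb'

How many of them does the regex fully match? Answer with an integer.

A → match
B → no match — must start with 'b'
C → no match
D → no match
E → no match — must start with 'b'
F → match
Total matched: 2

2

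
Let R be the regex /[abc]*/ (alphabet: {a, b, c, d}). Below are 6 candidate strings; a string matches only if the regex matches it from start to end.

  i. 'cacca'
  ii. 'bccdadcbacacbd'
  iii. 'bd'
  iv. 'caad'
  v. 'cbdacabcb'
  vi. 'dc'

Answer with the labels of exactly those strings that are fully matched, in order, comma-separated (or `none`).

i

i → match
ii → no match
iii → no match
iv → no match
v → no match
vi → no match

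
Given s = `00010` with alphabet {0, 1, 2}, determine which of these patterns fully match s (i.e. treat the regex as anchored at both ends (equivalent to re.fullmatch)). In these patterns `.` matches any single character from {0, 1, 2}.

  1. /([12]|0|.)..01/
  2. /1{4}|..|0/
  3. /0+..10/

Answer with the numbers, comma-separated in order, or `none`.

3

1 → no match — must end with `01`
2 → no match
3 → match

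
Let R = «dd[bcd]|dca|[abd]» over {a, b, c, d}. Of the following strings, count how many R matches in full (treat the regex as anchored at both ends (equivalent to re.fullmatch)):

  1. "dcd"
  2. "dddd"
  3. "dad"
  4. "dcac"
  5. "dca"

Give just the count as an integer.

1

1. "dcd" → no match
2. "dddd" → no match
3. "dad" → no match
4. "dcac" → no match
5. "dca" → match
Total matched: 1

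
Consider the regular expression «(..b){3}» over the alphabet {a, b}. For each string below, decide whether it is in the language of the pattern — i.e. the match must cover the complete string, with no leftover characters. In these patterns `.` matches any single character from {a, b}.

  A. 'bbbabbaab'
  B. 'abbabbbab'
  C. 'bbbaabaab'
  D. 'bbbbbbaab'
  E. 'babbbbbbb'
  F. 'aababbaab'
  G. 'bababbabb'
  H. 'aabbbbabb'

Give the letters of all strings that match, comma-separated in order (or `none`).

A, B, C, D, E, F, G, H

A → match
B → match
C → match
D → match
E → match
F → match
G → match
H → match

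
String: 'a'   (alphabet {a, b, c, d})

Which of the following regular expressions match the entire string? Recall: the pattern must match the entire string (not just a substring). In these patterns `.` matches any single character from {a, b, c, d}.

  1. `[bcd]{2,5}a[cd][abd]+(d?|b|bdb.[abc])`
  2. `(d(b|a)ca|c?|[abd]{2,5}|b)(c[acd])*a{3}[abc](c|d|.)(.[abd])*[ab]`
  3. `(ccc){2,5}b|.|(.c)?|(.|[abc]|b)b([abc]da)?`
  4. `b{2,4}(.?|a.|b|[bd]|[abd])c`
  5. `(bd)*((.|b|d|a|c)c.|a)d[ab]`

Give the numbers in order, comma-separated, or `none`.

3

1 → no match
2 → no match
3 → match
4 → no match — must start with 'b'
5 → no match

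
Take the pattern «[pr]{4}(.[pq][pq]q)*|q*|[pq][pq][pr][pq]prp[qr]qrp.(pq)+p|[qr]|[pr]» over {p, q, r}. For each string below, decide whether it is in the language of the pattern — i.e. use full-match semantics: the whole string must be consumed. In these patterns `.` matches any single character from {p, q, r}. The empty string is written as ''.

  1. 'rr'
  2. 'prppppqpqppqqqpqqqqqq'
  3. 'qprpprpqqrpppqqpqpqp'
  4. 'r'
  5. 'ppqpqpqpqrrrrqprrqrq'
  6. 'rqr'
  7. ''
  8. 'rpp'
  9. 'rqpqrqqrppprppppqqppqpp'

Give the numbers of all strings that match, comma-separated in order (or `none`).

4, 7

1 → no match
2 → no match
3 → no match
4 → match
5 → no match
6 → no match
7 → match
8 → no match
9 → no match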